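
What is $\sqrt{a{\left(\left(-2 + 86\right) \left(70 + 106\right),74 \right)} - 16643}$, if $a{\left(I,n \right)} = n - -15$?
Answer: $i \sqrt{16554} \approx 128.66 i$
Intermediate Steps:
$a{\left(I,n \right)} = 15 + n$ ($a{\left(I,n \right)} = n + 15 = 15 + n$)
$\sqrt{a{\left(\left(-2 + 86\right) \left(70 + 106\right),74 \right)} - 16643} = \sqrt{\left(15 + 74\right) - 16643} = \sqrt{89 - 16643} = \sqrt{-16554} = i \sqrt{16554}$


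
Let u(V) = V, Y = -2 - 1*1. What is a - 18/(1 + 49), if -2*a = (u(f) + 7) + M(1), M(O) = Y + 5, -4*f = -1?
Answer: -997/200 ≈ -4.9850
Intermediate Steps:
Y = -3 (Y = -2 - 1 = -3)
f = 1/4 (f = -1/4*(-1) = 1/4 ≈ 0.25000)
M(O) = 2 (M(O) = -3 + 5 = 2)
a = -37/8 (a = -((1/4 + 7) + 2)/2 = -(29/4 + 2)/2 = -1/2*37/4 = -37/8 ≈ -4.6250)
a - 18/(1 + 49) = -37/8 - 18/(1 + 49) = -37/8 - 18/50 = -37/8 + (1/50)*(-18) = -37/8 - 9/25 = -997/200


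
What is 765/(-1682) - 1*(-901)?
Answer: 1514717/1682 ≈ 900.54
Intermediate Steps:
765/(-1682) - 1*(-901) = 765*(-1/1682) + 901 = -765/1682 + 901 = 1514717/1682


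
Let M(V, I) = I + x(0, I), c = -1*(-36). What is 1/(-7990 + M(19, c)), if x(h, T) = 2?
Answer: -1/7952 ≈ -0.00012575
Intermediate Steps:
c = 36
M(V, I) = 2 + I (M(V, I) = I + 2 = 2 + I)
1/(-7990 + M(19, c)) = 1/(-7990 + (2 + 36)) = 1/(-7990 + 38) = 1/(-7952) = -1/7952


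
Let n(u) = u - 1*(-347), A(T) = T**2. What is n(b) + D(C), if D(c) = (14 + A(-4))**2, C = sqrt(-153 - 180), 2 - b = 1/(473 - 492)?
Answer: 23732/19 ≈ 1249.1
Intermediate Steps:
b = 39/19 (b = 2 - 1/(473 - 492) = 2 - 1/(-19) = 2 - 1*(-1/19) = 2 + 1/19 = 39/19 ≈ 2.0526)
C = 3*I*sqrt(37) (C = sqrt(-333) = 3*I*sqrt(37) ≈ 18.248*I)
D(c) = 900 (D(c) = (14 + (-4)**2)**2 = (14 + 16)**2 = 30**2 = 900)
n(u) = 347 + u (n(u) = u + 347 = 347 + u)
n(b) + D(C) = (347 + 39/19) + 900 = 6632/19 + 900 = 23732/19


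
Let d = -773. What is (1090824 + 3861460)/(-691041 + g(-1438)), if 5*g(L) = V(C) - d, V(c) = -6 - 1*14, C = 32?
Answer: -6190355/863613 ≈ -7.1680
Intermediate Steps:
V(c) = -20 (V(c) = -6 - 14 = -20)
g(L) = 753/5 (g(L) = (-20 - 1*(-773))/5 = (-20 + 773)/5 = (⅕)*753 = 753/5)
(1090824 + 3861460)/(-691041 + g(-1438)) = (1090824 + 3861460)/(-691041 + 753/5) = 4952284/(-3454452/5) = 4952284*(-5/3454452) = -6190355/863613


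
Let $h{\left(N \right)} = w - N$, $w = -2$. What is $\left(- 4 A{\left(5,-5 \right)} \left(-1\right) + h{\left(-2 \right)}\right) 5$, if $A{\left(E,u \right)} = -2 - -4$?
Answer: $40$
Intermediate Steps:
$A{\left(E,u \right)} = 2$ ($A{\left(E,u \right)} = -2 + 4 = 2$)
$h{\left(N \right)} = -2 - N$
$\left(- 4 A{\left(5,-5 \right)} \left(-1\right) + h{\left(-2 \right)}\right) 5 = \left(\left(-4\right) 2 \left(-1\right) - 0\right) 5 = \left(\left(-8\right) \left(-1\right) + \left(-2 + 2\right)\right) 5 = \left(8 + 0\right) 5 = 8 \cdot 5 = 40$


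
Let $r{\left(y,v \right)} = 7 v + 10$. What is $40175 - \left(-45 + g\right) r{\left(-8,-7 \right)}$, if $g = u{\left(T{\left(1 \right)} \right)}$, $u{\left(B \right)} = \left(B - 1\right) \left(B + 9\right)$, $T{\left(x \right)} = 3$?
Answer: $39356$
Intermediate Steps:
$u{\left(B \right)} = \left(-1 + B\right) \left(9 + B\right)$
$g = 24$ ($g = -9 + 3^{2} + 8 \cdot 3 = -9 + 9 + 24 = 24$)
$r{\left(y,v \right)} = 10 + 7 v$
$40175 - \left(-45 + g\right) r{\left(-8,-7 \right)} = 40175 - \left(-45 + 24\right) \left(10 + 7 \left(-7\right)\right) = 40175 - - 21 \left(10 - 49\right) = 40175 - \left(-21\right) \left(-39\right) = 40175 - 819 = 39356$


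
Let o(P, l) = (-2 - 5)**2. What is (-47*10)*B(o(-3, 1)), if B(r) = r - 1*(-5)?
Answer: -25380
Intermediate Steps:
o(P, l) = 49 (o(P, l) = (-7)**2 = 49)
B(r) = 5 + r (B(r) = r + 5 = 5 + r)
(-47*10)*B(o(-3, 1)) = (-47*10)*(5 + 49) = -470*54 = -25380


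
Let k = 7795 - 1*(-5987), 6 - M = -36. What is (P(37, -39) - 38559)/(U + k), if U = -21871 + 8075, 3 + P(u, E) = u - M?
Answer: 38567/14 ≈ 2754.8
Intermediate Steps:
M = 42 (M = 6 - 1*(-36) = 6 + 36 = 42)
P(u, E) = -45 + u (P(u, E) = -3 + (u - 1*42) = -3 + (u - 42) = -3 + (-42 + u) = -45 + u)
U = -13796
k = 13782 (k = 7795 + 5987 = 13782)
(P(37, -39) - 38559)/(U + k) = ((-45 + 37) - 38559)/(-13796 + 13782) = (-8 - 38559)/(-14) = -38567*(-1/14) = 38567/14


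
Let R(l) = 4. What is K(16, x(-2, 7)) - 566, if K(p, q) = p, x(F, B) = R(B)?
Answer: -550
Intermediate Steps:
x(F, B) = 4
K(16, x(-2, 7)) - 566 = 16 - 566 = -550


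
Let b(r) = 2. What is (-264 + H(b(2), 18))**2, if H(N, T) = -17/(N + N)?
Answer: 1151329/16 ≈ 71958.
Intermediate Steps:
H(N, T) = -17/(2*N) (H(N, T) = -17*1/(2*N) = -17/(2*N))
(-264 + H(b(2), 18))**2 = (-264 - 17/2/2)**2 = (-264 - 17/2*1/2)**2 = (-264 - 17/4)**2 = (-1073/4)**2 = 1151329/16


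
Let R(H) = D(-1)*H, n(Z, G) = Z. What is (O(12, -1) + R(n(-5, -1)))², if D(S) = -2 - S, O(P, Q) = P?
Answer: 289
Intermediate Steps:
R(H) = -H (R(H) = (-2 - 1*(-1))*H = (-2 + 1)*H = -H)
(O(12, -1) + R(n(-5, -1)))² = (12 - 1*(-5))² = (12 + 5)² = 17² = 289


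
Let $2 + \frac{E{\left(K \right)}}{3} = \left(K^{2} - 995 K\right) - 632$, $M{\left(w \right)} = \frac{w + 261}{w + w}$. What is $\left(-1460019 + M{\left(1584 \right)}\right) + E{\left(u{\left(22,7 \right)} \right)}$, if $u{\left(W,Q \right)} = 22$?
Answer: $- \frac{537200723}{352} \approx -1.5261 \cdot 10^{6}$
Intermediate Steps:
$M{\left(w \right)} = \frac{261 + w}{2 w}$
$E{\left(K \right)} = -1902 - 2985 K + 3 K^{2}$ ($E{\left(K \right)} = -6 + 3 \left(\left(K^{2} - 995 K\right) - 632\right) = -6 + 3 \left(-632 + K^{2} - 995 K\right) = -6 - \left(1896 - 3 K^{2} + 2985 K\right) = -1902 - 2985 K + 3 K^{2}$)
$\left(-1460019 + M{\left(1584 \right)}\right) + E{\left(u{\left(22,7 \right)} \right)} = \left(-1460019 + \frac{261 + 1584}{2 \cdot 1584}\right) - \left(67572 - 1452\right) = \left(-1460019 + \frac{1}{2} \cdot \frac{1}{1584} \cdot 1845\right) - 66120 = \left(-1460019 + \frac{205}{352}\right) - 66120 = - \frac{513926483}{352} - 66120 = - \frac{537200723}{352}$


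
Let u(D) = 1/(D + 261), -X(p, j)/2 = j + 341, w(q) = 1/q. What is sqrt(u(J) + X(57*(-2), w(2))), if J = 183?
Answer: I*sqrt(33660861)/222 ≈ 26.134*I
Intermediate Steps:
X(p, j) = -682 - 2*j (X(p, j) = -2*(j + 341) = -2*(341 + j) = -682 - 2*j)
u(D) = 1/(261 + D)
sqrt(u(J) + X(57*(-2), w(2))) = sqrt(1/(261 + 183) + (-682 - 2/2)) = sqrt(1/444 + (-682 - 2*1/2)) = sqrt(1/444 + (-682 - 1)) = sqrt(1/444 - 683) = sqrt(-303251/444) = I*sqrt(33660861)/222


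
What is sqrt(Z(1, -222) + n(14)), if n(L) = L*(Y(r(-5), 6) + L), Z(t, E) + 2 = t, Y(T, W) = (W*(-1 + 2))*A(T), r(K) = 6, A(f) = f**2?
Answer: sqrt(3219) ≈ 56.736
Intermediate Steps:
Y(T, W) = W*T**2 (Y(T, W) = (W*(-1 + 2))*T**2 = (W*1)*T**2 = W*T**2)
Z(t, E) = -2 + t
n(L) = L*(216 + L) (n(L) = L*(6*6**2 + L) = L*(6*36 + L) = L*(216 + L))
sqrt(Z(1, -222) + n(14)) = sqrt((-2 + 1) + 14*(216 + 14)) = sqrt(-1 + 14*230) = sqrt(-1 + 3220) = sqrt(3219)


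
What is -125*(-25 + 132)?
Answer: -13375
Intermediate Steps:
-125*(-25 + 132) = -125*107 = -13375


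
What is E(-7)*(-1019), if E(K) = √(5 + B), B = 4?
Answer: -3057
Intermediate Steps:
E(K) = 3 (E(K) = √(5 + 4) = √9 = 3)
E(-7)*(-1019) = 3*(-1019) = -3057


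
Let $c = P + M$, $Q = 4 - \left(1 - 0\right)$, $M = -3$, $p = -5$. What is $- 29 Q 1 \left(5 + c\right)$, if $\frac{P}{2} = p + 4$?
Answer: $0$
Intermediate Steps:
$P = -2$ ($P = 2 \left(-5 + 4\right) = 2 \left(-1\right) = -2$)
$Q = 3$ ($Q = 4 - \left(1 + 0\right) = 4 - 1 = 3$)
$c = -5$ ($c = -2 - 3 = -5$)
$- 29 Q 1 \left(5 + c\right) = \left(-29\right) 3 \cdot 1 \left(5 - 5\right) = - 87 \cdot 1 \cdot 0 = \left(-87\right) 0 = 0$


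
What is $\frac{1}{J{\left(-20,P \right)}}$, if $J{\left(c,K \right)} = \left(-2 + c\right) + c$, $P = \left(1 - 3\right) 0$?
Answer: $- \frac{1}{42} \approx -0.02381$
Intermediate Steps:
$P = 0$ ($P = \left(-2\right) 0 = 0$)
$J{\left(c,K \right)} = -2 + 2 c$
$\frac{1}{J{\left(-20,P \right)}} = \frac{1}{-2 + 2 \left(-20\right)} = \frac{1}{-2 - 40} = \frac{1}{-42} = - \frac{1}{42}$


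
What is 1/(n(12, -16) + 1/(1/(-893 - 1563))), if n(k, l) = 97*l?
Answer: -1/4008 ≈ -0.00024950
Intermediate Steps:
1/(n(12, -16) + 1/(1/(-893 - 1563))) = 1/(97*(-16) + 1/(1/(-893 - 1563))) = 1/(-1552 + 1/(1/(-2456))) = 1/(-1552 + 1/(-1/2456)) = 1/(-1552 - 2456) = 1/(-4008) = -1/4008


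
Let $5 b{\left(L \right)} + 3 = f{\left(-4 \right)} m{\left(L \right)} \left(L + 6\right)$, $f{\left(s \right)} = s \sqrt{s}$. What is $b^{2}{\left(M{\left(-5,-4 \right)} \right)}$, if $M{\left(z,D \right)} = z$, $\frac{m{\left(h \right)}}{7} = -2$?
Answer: $\frac{\left(3 - 112 i\right)^{2}}{25} \approx -501.4 - 26.88 i$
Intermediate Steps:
$f{\left(s \right)} = s^{\frac{3}{2}}$
$m{\left(h \right)} = -14$ ($m{\left(h \right)} = 7 \left(-2\right) = -14$)
$b{\left(L \right)} = - \frac{3}{5} + \frac{112 i \left(6 + L\right)}{5}$ ($b{\left(L \right)} = - \frac{3}{5} + \frac{\left(-4\right)^{\frac{3}{2}} \left(-14\right) \left(L + 6\right)}{5} = - \frac{3}{5} + \frac{- 8 i \left(-14\right) \left(6 + L\right)}{5} = - \frac{3}{5} + \frac{112 i \left(6 + L\right)}{5}$)
$b^{2}{\left(M{\left(-5,-4 \right)} \right)} = \left(- \frac{3}{5} + \frac{672 i}{5} + \frac{112}{5} i \left(-5\right)\right)^{2} = \left(- \frac{3}{5} + \frac{672 i}{5} - 112 i\right)^{2} = \left(- \frac{3}{5} + \frac{112 i}{5}\right)^{2}$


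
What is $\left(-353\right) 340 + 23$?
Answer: $-119997$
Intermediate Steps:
$\left(-353\right) 340 + 23 = -120020 + 23 = -119997$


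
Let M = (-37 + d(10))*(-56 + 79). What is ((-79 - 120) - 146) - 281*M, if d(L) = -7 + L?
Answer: 219397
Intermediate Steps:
M = -782 (M = (-37 + (-7 + 10))*(-56 + 79) = (-37 + 3)*23 = -34*23 = -782)
((-79 - 120) - 146) - 281*M = ((-79 - 120) - 146) - 281*(-782) = (-199 - 146) + 219742 = -345 + 219742 = 219397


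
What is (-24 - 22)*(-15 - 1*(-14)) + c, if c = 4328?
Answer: 4374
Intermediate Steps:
(-24 - 22)*(-15 - 1*(-14)) + c = (-24 - 22)*(-15 - 1*(-14)) + 4328 = -46*(-15 + 14) + 4328 = -46*(-1) + 4328 = 46 + 4328 = 4374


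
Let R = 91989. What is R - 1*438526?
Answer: -346537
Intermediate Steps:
R - 1*438526 = 91989 - 1*438526 = 91989 - 438526 = -346537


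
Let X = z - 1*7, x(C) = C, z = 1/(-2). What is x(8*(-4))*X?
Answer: 240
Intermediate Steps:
z = -1/2 ≈ -0.50000
X = -15/2 (X = -1/2 - 1*7 = -1/2 - 7 = -15/2 ≈ -7.5000)
x(8*(-4))*X = (8*(-4))*(-15/2) = -32*(-15/2) = 240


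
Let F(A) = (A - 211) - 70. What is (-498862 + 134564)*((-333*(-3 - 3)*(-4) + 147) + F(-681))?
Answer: 3208372486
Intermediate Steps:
F(A) = -281 + A (F(A) = (-211 + A) - 70 = -281 + A)
(-498862 + 134564)*((-333*(-3 - 3)*(-4) + 147) + F(-681)) = (-498862 + 134564)*((-333*(-3 - 3)*(-4) + 147) + (-281 - 681)) = -364298*((-(-1998)*(-4) + 147) - 962) = -364298*((-333*24 + 147) - 962) = -364298*((-7992 + 147) - 962) = -364298*(-7845 - 962) = -364298*(-8807) = 3208372486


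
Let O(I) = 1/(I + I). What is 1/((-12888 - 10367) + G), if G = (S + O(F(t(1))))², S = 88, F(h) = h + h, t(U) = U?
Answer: -16/247471 ≈ -6.4654e-5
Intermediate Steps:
F(h) = 2*h
O(I) = 1/(2*I)
G = 124609/16 (G = (88 + 1/(2*((2*1))))² = (88 + (½)/2)² = (88 + (½)*(½))² = (88 + ¼)² = (353/4)² = 124609/16 ≈ 7788.1)
1/((-12888 - 10367) + G) = 1/((-12888 - 10367) + 124609/16) = 1/(-23255 + 124609/16) = 1/(-247471/16) = -16/247471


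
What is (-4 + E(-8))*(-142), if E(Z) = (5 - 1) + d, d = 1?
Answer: -142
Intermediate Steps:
E(Z) = 5 (E(Z) = (5 - 1) + 1 = 4 + 1 = 5)
(-4 + E(-8))*(-142) = (-4 + 5)*(-142) = 1*(-142) = -142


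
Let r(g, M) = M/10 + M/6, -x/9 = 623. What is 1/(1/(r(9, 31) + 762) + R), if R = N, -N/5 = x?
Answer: 11554/323916405 ≈ 3.5670e-5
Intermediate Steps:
x = -5607 (x = -9*623 = -5607)
r(g, M) = 4*M/15 (r(g, M) = M*(⅒) + M*(⅙) = M/10 + M/6 = 4*M/15)
N = 28035 (N = -5*(-5607) = 28035)
R = 28035
1/(1/(r(9, 31) + 762) + R) = 1/(1/((4/15)*31 + 762) + 28035) = 1/(1/(124/15 + 762) + 28035) = 1/(1/(11554/15) + 28035) = 1/(15/11554 + 28035) = 1/(323916405/11554) = 11554/323916405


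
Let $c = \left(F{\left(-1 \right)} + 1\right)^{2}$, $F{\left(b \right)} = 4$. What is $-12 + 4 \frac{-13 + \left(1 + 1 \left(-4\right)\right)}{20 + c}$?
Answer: $- \frac{604}{45} \approx -13.422$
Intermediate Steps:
$c = 25$ ($c = \left(4 + 1\right)^{2} = 5^{2} = 25$)
$-12 + 4 \frac{-13 + \left(1 + 1 \left(-4\right)\right)}{20 + c} = -12 + 4 \frac{-13 + \left(1 + 1 \left(-4\right)\right)}{20 + 25} = -12 + 4 \frac{-13 + \left(1 - 4\right)}{45} = -12 + 4 \left(-13 - 3\right) \frac{1}{45} = -12 + 4 \left(\left(-16\right) \frac{1}{45}\right) = -12 + 4 \left(- \frac{16}{45}\right) = -12 - \frac{64}{45} = - \frac{604}{45}$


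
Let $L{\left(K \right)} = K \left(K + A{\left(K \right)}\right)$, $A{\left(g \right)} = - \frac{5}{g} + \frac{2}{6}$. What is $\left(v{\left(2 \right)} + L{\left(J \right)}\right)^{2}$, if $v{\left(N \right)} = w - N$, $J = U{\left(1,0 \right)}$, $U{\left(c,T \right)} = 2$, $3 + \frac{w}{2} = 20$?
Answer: $\frac{9025}{9} \approx 1002.8$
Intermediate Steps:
$w = 34$ ($w = -6 + 2 \cdot 20 = -6 + 40 = 34$)
$A{\left(g \right)} = \frac{1}{3} - \frac{5}{g}$ ($A{\left(g \right)} = - \frac{5}{g} + 2 \cdot \frac{1}{6} = - \frac{5}{g} + \frac{1}{3} = \frac{1}{3} - \frac{5}{g}$)
$J = 2$
$v{\left(N \right)} = 34 - N$
$L{\left(K \right)} = K \left(K + \frac{-15 + K}{3 K}\right)$
$\left(v{\left(2 \right)} + L{\left(J \right)}\right)^{2} = \left(\left(34 - 2\right) + \left(-5 + 2^{2} + \frac{1}{3} \cdot 2\right)\right)^{2} = \left(\left(34 - 2\right) + \left(-5 + 4 + \frac{2}{3}\right)\right)^{2} = \left(32 - \frac{1}{3}\right)^{2} = \left(\frac{95}{3}\right)^{2} = \frac{9025}{9}$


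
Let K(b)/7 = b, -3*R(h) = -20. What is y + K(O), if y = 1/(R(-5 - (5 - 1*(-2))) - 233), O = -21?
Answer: -99816/679 ≈ -147.00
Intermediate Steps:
R(h) = 20/3 (R(h) = -⅓*(-20) = 20/3)
K(b) = 7*b
y = -3/679 (y = 1/(20/3 - 233) = 1/(-679/3) = -3/679 ≈ -0.0044183)
y + K(O) = -3/679 + 7*(-21) = -3/679 - 147 = -99816/679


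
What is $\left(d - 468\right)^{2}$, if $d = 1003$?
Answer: $286225$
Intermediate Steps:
$\left(d - 468\right)^{2} = \left(1003 - 468\right)^{2} = 535^{2} = 286225$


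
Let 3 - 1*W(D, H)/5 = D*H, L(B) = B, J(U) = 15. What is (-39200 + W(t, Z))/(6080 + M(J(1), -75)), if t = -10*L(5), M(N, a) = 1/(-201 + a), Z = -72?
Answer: -15783060/1678079 ≈ -9.4054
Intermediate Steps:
t = -50 (t = -10*5 = -50)
W(D, H) = 15 - 5*D*H
(-39200 + W(t, Z))/(6080 + M(J(1), -75)) = (-39200 + (15 - 5*(-50)*(-72)))/(6080 + 1/(-201 - 75)) = (-39200 + (15 - 18000))/(6080 + 1/(-276)) = (-39200 - 17985)/(6080 - 1/276) = -57185/1678079/276 = -57185*276/1678079 = -15783060/1678079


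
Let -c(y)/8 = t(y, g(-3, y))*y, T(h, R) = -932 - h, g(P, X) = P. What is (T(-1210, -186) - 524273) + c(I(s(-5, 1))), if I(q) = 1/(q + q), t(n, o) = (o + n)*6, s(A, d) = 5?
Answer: -13099527/25 ≈ -5.2398e+5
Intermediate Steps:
t(n, o) = 6*n + 6*o (t(n, o) = (n + o)*6 = 6*n + 6*o)
I(q) = 1/(2*q)
c(y) = -8*y*(-18 + 6*y) (c(y) = -8*(6*y + 6*(-3))*y = -8*(6*y - 18)*y = -8*(-18 + 6*y)*y = -8*y*(-18 + 6*y))
(T(-1210, -186) - 524273) + c(I(s(-5, 1))) = ((-932 - 1*(-1210)) - 524273) + 48*((1/2)/5)*(3 - 1/(2*5)) = ((-932 + 1210) - 524273) + 48*((1/2)*(1/5))*(3 - 1/(2*5)) = (278 - 524273) + 48*(1/10)*(3 - 1*1/10) = -523995 + 48*(1/10)*(3 - 1/10) = -523995 + 48*(1/10)*(29/10) = -523995 + 348/25 = -13099527/25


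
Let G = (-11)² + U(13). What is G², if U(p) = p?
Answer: 17956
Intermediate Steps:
G = 134 (G = (-11)² + 13 = 121 + 13 = 134)
G² = 134² = 17956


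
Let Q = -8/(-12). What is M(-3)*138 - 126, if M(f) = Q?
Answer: -34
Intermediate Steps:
Q = ⅔ (Q = -8*(-1/12) = ⅔ ≈ 0.66667)
M(f) = ⅔
M(-3)*138 - 126 = (⅔)*138 - 126 = 92 - 126 = -34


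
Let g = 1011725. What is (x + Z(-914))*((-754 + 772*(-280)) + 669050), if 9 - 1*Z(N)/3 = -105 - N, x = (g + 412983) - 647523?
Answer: 350308190760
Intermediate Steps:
x = 777185 (x = (1011725 + 412983) - 647523 = 1424708 - 647523 = 777185)
Z(N) = 342 + 3*N (Z(N) = 27 - 3*(-105 - N) = 27 + (315 + 3*N) = 342 + 3*N)
(x + Z(-914))*((-754 + 772*(-280)) + 669050) = (777185 + (342 + 3*(-914)))*((-754 + 772*(-280)) + 669050) = (777185 + (342 - 2742))*((-754 - 216160) + 669050) = (777185 - 2400)*(-216914 + 669050) = 774785*452136 = 350308190760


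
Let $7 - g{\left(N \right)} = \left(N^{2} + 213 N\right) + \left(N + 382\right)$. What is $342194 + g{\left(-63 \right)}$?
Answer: $351332$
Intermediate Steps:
$g{\left(N \right)} = -375 - N^{2} - 214 N$ ($g{\left(N \right)} = 7 - \left(\left(N^{2} + 213 N\right) + \left(N + 382\right)\right) = 7 - \left(\left(N^{2} + 213 N\right) + \left(382 + N\right)\right) = 7 - \left(382 + N^{2} + 214 N\right) = -375 - N^{2} - 214 N$)
$342194 + g{\left(-63 \right)} = 342194 - -9138 = 342194 + 9138 = 351332$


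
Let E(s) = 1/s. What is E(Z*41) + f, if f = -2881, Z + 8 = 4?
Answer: -472485/164 ≈ -2881.0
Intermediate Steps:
Z = -4 (Z = -8 + 4 = -4)
E(Z*41) + f = 1/(-4*41) - 2881 = 1/(-164) - 2881 = -1/164 - 2881 = -472485/164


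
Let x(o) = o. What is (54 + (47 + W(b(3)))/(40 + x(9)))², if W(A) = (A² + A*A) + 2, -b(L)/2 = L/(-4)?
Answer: 29149201/9604 ≈ 3035.1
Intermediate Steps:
b(L) = L/2 (b(L) = -2*L/(-4) = -2*L*(-1)/4 = -(-1)*L/2 = L/2)
W(A) = 2 + 2*A² (W(A) = (A² + A²) + 2 = 2*A² + 2 = 2 + 2*A²)
(54 + (47 + W(b(3)))/(40 + x(9)))² = (54 + (47 + (2 + 2*((½)*3)²))/(40 + 9))² = (54 + (47 + (2 + 2*(3/2)²))/49)² = (54 + (47 + (2 + 2*(9/4)))*(1/49))² = (54 + (47 + (2 + 9/2))*(1/49))² = (54 + (47 + 13/2)*(1/49))² = (54 + (107/2)*(1/49))² = (54 + 107/98)² = (5399/98)² = 29149201/9604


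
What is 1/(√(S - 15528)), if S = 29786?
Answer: √14258/14258 ≈ 0.0083747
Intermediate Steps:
1/(√(S - 15528)) = 1/(√(29786 - 15528)) = 1/(√14258) = √14258/14258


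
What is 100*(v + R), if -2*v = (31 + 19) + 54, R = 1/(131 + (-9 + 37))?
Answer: -826700/159 ≈ -5199.4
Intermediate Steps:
R = 1/159 (R = 1/(131 + 28) = 1/159 ≈ 0.0062893)
v = -52 (v = -((31 + 19) + 54)/2 = -(50 + 54)/2 = -1/2*104 = -52)
100*(v + R) = 100*(-52 + 1/159) = 100*(-8267/159) = -826700/159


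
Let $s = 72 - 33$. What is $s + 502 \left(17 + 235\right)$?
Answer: $126543$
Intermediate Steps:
$s = 39$ ($s = 72 - 33 = 39$)
$s + 502 \left(17 + 235\right) = 39 + 502 \left(17 + 235\right) = 39 + 502 \cdot 252 = 39 + 126504 = 126543$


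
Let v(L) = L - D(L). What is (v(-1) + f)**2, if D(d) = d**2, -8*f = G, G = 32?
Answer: 36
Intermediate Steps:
f = -4 (f = -1/8*32 = -4)
v(L) = L - L**2
(v(-1) + f)**2 = (-(1 - 1*(-1)) - 4)**2 = (-(1 + 1) - 4)**2 = (-1*2 - 4)**2 = (-2 - 4)**2 = (-6)**2 = 36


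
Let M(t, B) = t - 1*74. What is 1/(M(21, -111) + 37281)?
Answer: 1/37228 ≈ 2.6861e-5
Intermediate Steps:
M(t, B) = -74 + t (M(t, B) = t - 74 = -74 + t)
1/(M(21, -111) + 37281) = 1/((-74 + 21) + 37281) = 1/(-53 + 37281) = 1/37228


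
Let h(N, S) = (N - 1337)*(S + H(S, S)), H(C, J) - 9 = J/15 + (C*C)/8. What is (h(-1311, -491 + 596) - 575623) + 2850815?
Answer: -1694491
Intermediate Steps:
H(C, J) = 9 + C²/8 + J/15 (H(C, J) = 9 + (J/15 + (C*C)/8) = 9 + (J*(1/15) + C²*(⅛)) = 9 + (J/15 + C²/8) = 9 + (C²/8 + J/15) = 9 + C²/8 + J/15)
h(N, S) = (-1337 + N)*(9 + S²/8 + 16*S/15) (h(N, S) = (N - 1337)*(S + (9 + S²/8 + S/15)) = (-1337 + N)*(9 + S²/8 + 16*S/15))
(h(-1311, -491 + 596) - 575623) + 2850815 = ((-12033 + 9*(-1311) - 21392*(-491 + 596)/15 - 1337*(-491 + 596)²/8 + (⅛)*(-1311)*(-491 + 596)² + (16/15)*(-1311)*(-491 + 596)) - 575623) + 2850815 = ((-12033 - 11799 - 21392/15*105 - 1337/8*105² + (⅛)*(-1311)*105² + (16/15)*(-1311)*105) - 575623) + 2850815 = ((-12033 - 11799 - 149744 - 1337/8*11025 + (⅛)*(-1311)*11025 - 146832) - 575623) + 2850815 = ((-12033 - 11799 - 149744 - 14740425/8 - 14453775/8 - 146832) - 575623) + 2850815 = (-3969683 - 575623) + 2850815 = -4545306 + 2850815 = -1694491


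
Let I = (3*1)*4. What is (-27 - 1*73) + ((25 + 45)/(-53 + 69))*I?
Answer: -95/2 ≈ -47.500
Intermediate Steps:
I = 12 (I = 3*4 = 12)
(-27 - 1*73) + ((25 + 45)/(-53 + 69))*I = (-27 - 1*73) + ((25 + 45)/(-53 + 69))*12 = (-27 - 73) + (70/16)*12 = -100 + (70*(1/16))*12 = -100 + (35/8)*12 = -100 + 105/2 = -95/2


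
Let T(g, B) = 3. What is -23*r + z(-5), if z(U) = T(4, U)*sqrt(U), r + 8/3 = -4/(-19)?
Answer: 3220/57 + 3*I*sqrt(5) ≈ 56.491 + 6.7082*I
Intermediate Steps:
r = -140/57 (r = -8/3 - 4/(-19) = -8/3 - 4*(-1/19) = -8/3 + 4/19 = -140/57 ≈ -2.4561)
z(U) = 3*sqrt(U)
-23*r + z(-5) = -23*(-140/57) + 3*sqrt(-5) = 3220/57 + 3*(I*sqrt(5)) = 3220/57 + 3*I*sqrt(5)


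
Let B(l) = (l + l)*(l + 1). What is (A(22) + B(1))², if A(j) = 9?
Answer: 169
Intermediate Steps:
B(l) = 2*l*(1 + l) (B(l) = (2*l)*(1 + l) = 2*l*(1 + l))
(A(22) + B(1))² = (9 + 2*1*(1 + 1))² = (9 + 2*1*2)² = (9 + 4)² = 13² = 169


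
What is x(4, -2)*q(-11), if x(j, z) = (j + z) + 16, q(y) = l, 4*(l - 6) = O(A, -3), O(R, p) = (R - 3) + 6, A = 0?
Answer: 243/2 ≈ 121.50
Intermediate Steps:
O(R, p) = 3 + R (O(R, p) = (-3 + R) + 6 = 3 + R)
l = 27/4 (l = 6 + (3 + 0)/4 = 6 + (¼)*3 = 6 + ¾ = 27/4 ≈ 6.7500)
q(y) = 27/4
x(j, z) = 16 + j + z
x(4, -2)*q(-11) = (16 + 4 - 2)*(27/4) = 18*(27/4) = 243/2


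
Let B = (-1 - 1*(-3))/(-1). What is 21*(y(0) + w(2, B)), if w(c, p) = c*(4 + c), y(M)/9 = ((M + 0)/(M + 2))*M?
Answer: 252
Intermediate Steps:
B = -2 (B = (-1 + 3)*(-1) = 2*(-1) = -2)
y(M) = 9*M²/(2 + M) (y(M) = 9*(((M + 0)/(M + 2))*M) = 9*((M/(2 + M))*M) = 9*(M²/(2 + M)) = 9*M²/(2 + M))
21*(y(0) + w(2, B)) = 21*(9*0²/(2 + 0) + 2*(4 + 2)) = 21*(9*0/2 + 2*6) = 21*(9*0*(½) + 12) = 21*(0 + 12) = 21*12 = 252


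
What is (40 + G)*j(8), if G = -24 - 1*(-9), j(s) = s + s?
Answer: 400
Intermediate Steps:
j(s) = 2*s
G = -15 (G = -24 + 9 = -15)
(40 + G)*j(8) = (40 - 15)*(2*8) = 25*16 = 400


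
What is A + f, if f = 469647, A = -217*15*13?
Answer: 427332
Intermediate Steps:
A = -42315 (A = -3255*13 = -42315)
A + f = -42315 + 469647 = 427332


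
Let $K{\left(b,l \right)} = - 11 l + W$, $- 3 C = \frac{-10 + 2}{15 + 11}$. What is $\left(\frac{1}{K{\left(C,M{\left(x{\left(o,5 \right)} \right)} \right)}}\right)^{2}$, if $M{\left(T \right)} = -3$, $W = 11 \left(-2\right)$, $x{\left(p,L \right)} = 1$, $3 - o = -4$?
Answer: $\frac{1}{121} \approx 0.0082645$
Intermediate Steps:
$o = 7$ ($o = 3 - -4 = 3 + 4 = 7$)
$W = -22$
$C = \frac{4}{39}$ ($C = - \frac{\left(-10 + 2\right) \frac{1}{15 + 11}}{3} = - \frac{\left(-8\right) \frac{1}{26}}{3} = \left(- \frac{1}{3}\right) \left(- \frac{4}{13}\right) = \frac{4}{39} \approx 0.10256$)
$K{\left(b,l \right)} = -22 - 11 l$ ($K{\left(b,l \right)} = - 11 l - 22 = -22 - 11 l$)
$\left(\frac{1}{K{\left(C,M{\left(x{\left(o,5 \right)} \right)} \right)}}\right)^{2} = \left(\frac{1}{-22 - -33}\right)^{2} = \left(\frac{1}{-22 + 33}\right)^{2} = \left(\frac{1}{11}\right)^{2} = \frac{1}{121}$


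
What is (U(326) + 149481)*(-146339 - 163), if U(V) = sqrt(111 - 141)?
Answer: -21899265462 - 146502*I*sqrt(30) ≈ -2.1899e+10 - 8.0243e+5*I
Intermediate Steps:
U(V) = I*sqrt(30) (U(V) = sqrt(-30) = I*sqrt(30))
(U(326) + 149481)*(-146339 - 163) = (I*sqrt(30) + 149481)*(-146339 - 163) = (149481 + I*sqrt(30))*(-146502) = -21899265462 - 146502*I*sqrt(30)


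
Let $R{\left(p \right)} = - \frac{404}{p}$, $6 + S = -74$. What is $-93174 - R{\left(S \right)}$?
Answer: $- \frac{1863581}{20} \approx -93179.0$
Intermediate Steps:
$S = -80$ ($S = -6 - 74 = -80$)
$-93174 - R{\left(S \right)} = -93174 - - \frac{404}{-80} = -93174 - \left(-404\right) \left(- \frac{1}{80}\right) = -93174 - \frac{101}{20} = - \frac{1863581}{20}$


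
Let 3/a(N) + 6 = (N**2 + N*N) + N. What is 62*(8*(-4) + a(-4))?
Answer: -21731/11 ≈ -1975.5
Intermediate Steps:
a(N) = 3/(-6 + N + 2*N**2) (a(N) = 3/(-6 + ((N**2 + N*N) + N)) = 3/(-6 + ((N**2 + N**2) + N)) = 3/(-6 + (2*N**2 + N)) = 3/(-6 + (N + 2*N**2)) = 3/(-6 + N + 2*N**2))
62*(8*(-4) + a(-4)) = 62*(8*(-4) + 3/(-6 - 4 + 2*(-4)**2)) = 62*(-32 + 3/(-6 - 4 + 2*16)) = 62*(-32 + 3/(-6 - 4 + 32)) = 62*(-32 + 3/22) = 62*(-701/22) = -21731/11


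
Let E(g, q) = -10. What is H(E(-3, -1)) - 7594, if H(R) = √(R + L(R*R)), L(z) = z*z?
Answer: -7594 + 3*√1110 ≈ -7494.0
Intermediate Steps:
L(z) = z²
H(R) = √(R + R⁴) (H(R) = √(R + (R*R)²) = √(R + (R²)²) = √(R + R⁴))
H(E(-3, -1)) - 7594 = √(-10 + (-10)⁴) - 7594 = √(-10 + 10000) - 7594 = √9990 - 7594 = 3*√1110 - 7594 = -7594 + 3*√1110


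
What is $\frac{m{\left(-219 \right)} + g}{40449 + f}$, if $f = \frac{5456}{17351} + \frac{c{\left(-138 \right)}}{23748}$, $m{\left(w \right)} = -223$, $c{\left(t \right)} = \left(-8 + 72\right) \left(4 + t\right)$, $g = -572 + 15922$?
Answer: $\frac{1558275941649}{4166763457991} \approx 0.37398$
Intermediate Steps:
$g = 15350$
$c{\left(t \right)} = 256 + 64 t$ ($c{\left(t \right)} = 64 \left(4 + t\right) = 256 + 64 t$)
$f = - \frac{4808272}{103012887}$ ($f = \frac{5456}{17351} + \frac{256 + 64 \left(-138\right)}{23748} = 5456 \cdot \frac{1}{17351} + \left(256 - 8832\right) \frac{1}{23748} = \frac{5456}{17351} - \frac{2144}{5937} = - \frac{4808272}{103012887} \approx -0.046676$)
$\frac{m{\left(-219 \right)} + g}{40449 + f} = \frac{-223 + 15350}{40449 - \frac{4808272}{103012887}} = \frac{15127}{\frac{4166763457991}{103012887}} = 15127 \cdot \frac{103012887}{4166763457991} = \frac{1558275941649}{4166763457991}$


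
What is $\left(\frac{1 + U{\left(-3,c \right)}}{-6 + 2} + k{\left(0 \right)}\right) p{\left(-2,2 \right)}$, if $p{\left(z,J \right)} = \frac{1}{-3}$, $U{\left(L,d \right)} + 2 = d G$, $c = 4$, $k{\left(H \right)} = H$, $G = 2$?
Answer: $\frac{7}{12} \approx 0.58333$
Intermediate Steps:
$U{\left(L,d \right)} = -2 + 2 d$ ($U{\left(L,d \right)} = -2 + d 2 = -2 + 2 d$)
$p{\left(z,J \right)} = - \frac{1}{3}$
$\left(\frac{1 + U{\left(-3,c \right)}}{-6 + 2} + k{\left(0 \right)}\right) p{\left(-2,2 \right)} = \left(\frac{1 + \left(-2 + 2 \cdot 4\right)}{-6 + 2} + 0\right) \left(- \frac{1}{3}\right) = \left(\frac{1 + \left(-2 + 8\right)}{-4} + 0\right) \left(- \frac{1}{3}\right) = \left(\left(1 + 6\right) \left(- \frac{1}{4}\right) + 0\right) \left(- \frac{1}{3}\right) = \left(7 \left(- \frac{1}{4}\right) + 0\right) \left(- \frac{1}{3}\right) = \left(- \frac{7}{4} + 0\right) \left(- \frac{1}{3}\right) = \left(- \frac{7}{4}\right) \left(- \frac{1}{3}\right) = \frac{7}{12}$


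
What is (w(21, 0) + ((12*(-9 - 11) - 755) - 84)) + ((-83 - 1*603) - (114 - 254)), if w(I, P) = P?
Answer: -1625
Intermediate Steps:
(w(21, 0) + ((12*(-9 - 11) - 755) - 84)) + ((-83 - 1*603) - (114 - 254)) = (0 + ((12*(-9 - 11) - 755) - 84)) + ((-83 - 1*603) - (114 - 254)) = (0 + ((12*(-20) - 755) - 84)) + ((-83 - 603) - 1*(-140)) = (0 + ((-240 - 755) - 84)) + (-686 + 140) = (0 + (-995 - 84)) - 546 = (0 - 1079) - 546 = -1079 - 546 = -1625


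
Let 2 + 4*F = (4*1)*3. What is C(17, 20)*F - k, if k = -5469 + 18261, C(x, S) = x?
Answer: -25499/2 ≈ -12750.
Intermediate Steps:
k = 12792
F = 5/2 (F = -½ + ((4*1)*3)/4 = -½ + (4*3)/4 = -½ + (¼)*12 = -½ + 3 = 5/2 ≈ 2.5000)
C(17, 20)*F - k = 17*(5/2) - 1*12792 = 85/2 - 12792 = -25499/2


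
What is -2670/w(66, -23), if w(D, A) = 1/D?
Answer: -176220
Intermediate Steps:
-2670/w(66, -23) = -2670/(1/66) = -2670/1/66 = -2670*66 = -1*176220 = -176220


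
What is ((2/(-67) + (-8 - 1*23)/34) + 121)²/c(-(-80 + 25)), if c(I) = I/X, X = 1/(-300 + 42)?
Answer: -6799856459/6694176360 ≈ -1.0158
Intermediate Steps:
X = -1/258 (X = 1/(-258) = -1/258 ≈ -0.0038760)
c(I) = -258*I (c(I) = I/(-1/258) = I*(-258) = -258*I)
((2/(-67) + (-8 - 1*23)/34) + 121)²/c(-(-80 + 25)) = ((2/(-67) + (-8 - 1*23)/34) + 121)²/((-(-258)*(-80 + 25))) = ((2*(-1/67) + (-8 - 23)*(1/34)) + 121)²/((-(-258)*(-55))) = ((-2/67 - 31*1/34) + 121)²/((-258*55)) = ((-2/67 - 31/34) + 121)²/(-14190) = (-2145/2278 + 121)²*(-1/14190) = (273493/2278)²*(-1/14190) = (74798421049/5189284)*(-1/14190) = -6799856459/6694176360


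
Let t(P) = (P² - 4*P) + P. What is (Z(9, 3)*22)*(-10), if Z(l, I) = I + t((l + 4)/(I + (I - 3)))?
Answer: -17380/9 ≈ -1931.1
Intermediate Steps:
t(P) = P² - 3*P
Z(l, I) = I + (-3 + (4 + l)/(-3 + 2*I))*(4 + l)/(-3 + 2*I) (Z(l, I) = I + ((l + 4)/(I + (I - 3)))*(-3 + (l + 4)/(I + (I - 3))) = I + ((4 + l)/(I + (-3 + I)))*(-3 + (4 + l)/(I + (-3 + I))) = I + ((4 + l)/(-3 + 2*I))*(-3 + (4 + l)/(-3 + 2*I)) = I + (-3 + (4 + l)/(-3 + 2*I))*(4 + l)/(-3 + 2*I))
(Z(9, 3)*22)*(-10) = (((3*(-3 + 2*3)² - (4 + 9)*(-13 - 1*9 + 6*3))/(-3 + 2*3)²)*22)*(-10) = (((3*(-3 + 6)² - 1*13*(-13 - 9 + 18))/(-3 + 6)²)*22)*(-10) = (((3*3² - 1*13*(-4))/3²)*22)*(-10) = (((3*9 + 52)/9)*22)*(-10) = (((27 + 52)/9)*22)*(-10) = (((⅑)*79)*22)*(-10) = ((79/9)*22)*(-10) = (1738/9)*(-10) = -17380/9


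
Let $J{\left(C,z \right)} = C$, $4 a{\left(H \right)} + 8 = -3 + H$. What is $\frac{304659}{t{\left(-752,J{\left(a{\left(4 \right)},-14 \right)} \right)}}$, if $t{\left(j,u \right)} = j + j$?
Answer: $- \frac{304659}{1504} \approx -202.57$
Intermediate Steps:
$a{\left(H \right)} = - \frac{11}{4} + \frac{H}{4}$ ($a{\left(H \right)} = -2 + \frac{-3 + H}{4} = -2 + \left(- \frac{3}{4} + \frac{H}{4}\right) = - \frac{11}{4} + \frac{H}{4}$)
$t{\left(j,u \right)} = 2 j$
$\frac{304659}{t{\left(-752,J{\left(a{\left(4 \right)},-14 \right)} \right)}} = \frac{304659}{2 \left(-752\right)} = \frac{304659}{-1504} = 304659 \left(- \frac{1}{1504}\right) = - \frac{304659}{1504}$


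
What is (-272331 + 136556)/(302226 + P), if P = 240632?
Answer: -135775/542858 ≈ -0.25011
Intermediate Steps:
(-272331 + 136556)/(302226 + P) = (-272331 + 136556)/(302226 + 240632) = -135775/542858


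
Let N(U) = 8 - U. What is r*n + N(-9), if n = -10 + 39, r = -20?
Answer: -563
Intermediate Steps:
n = 29
r*n + N(-9) = -20*29 + (8 - 1*(-9)) = -580 + (8 + 9) = -580 + 17 = -563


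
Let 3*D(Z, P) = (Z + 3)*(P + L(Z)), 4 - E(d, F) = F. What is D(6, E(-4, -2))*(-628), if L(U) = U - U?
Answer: -11304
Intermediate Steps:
E(d, F) = 4 - F
L(U) = 0
D(Z, P) = P*(3 + Z)/3 (D(Z, P) = ((Z + 3)*(P + 0))/3 = ((3 + Z)*P)/3 = (P*(3 + Z))/3 = P*(3 + Z)/3)
D(6, E(-4, -2))*(-628) = ((4 - 1*(-2))*(3 + 6)/3)*(-628) = ((1/3)*(4 + 2)*9)*(-628) = ((1/3)*6*9)*(-628) = 18*(-628) = -11304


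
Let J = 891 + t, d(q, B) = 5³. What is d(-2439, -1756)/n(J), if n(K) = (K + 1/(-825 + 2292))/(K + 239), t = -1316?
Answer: 17053875/311737 ≈ 54.706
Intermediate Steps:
d(q, B) = 125
J = -425 (J = 891 - 1316 = -425)
n(K) = (1/1467 + K)/(239 + K) (n(K) = (K + 1/1467)/(239 + K) = (1/1467 + K)/(239 + K))
d(-2439, -1756)/n(J) = 125/(((1/1467 - 425)/(239 - 425))) = 125/((-623474/1467/(-186))) = 125/((-1/186*(-623474/1467))) = 125/(311737/136431) = 125*(136431/311737) = 17053875/311737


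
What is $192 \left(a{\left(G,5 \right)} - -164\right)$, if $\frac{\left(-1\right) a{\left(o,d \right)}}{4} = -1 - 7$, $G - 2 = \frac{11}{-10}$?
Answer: $37632$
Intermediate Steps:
$G = \frac{9}{10}$ ($G = 2 + \frac{11}{-10} = 2 + 11 \left(- \frac{1}{10}\right) = 2 - \frac{11}{10} = \frac{9}{10} \approx 0.9$)
$a{\left(o,d \right)} = 32$ ($a{\left(o,d \right)} = - 4 \left(-1 - 7\right) = \left(-4\right) \left(-8\right) = 32$)
$192 \left(a{\left(G,5 \right)} - -164\right) = 192 \left(32 - -164\right) = 192 \left(32 + 164\right) = 192 \cdot 196 = 37632$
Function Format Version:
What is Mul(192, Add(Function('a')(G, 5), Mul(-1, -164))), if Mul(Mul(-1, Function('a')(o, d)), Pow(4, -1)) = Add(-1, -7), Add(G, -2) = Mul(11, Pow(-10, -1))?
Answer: 37632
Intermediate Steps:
G = Rational(9, 10) (G = Add(2, Mul(11, Pow(-10, -1))) = Add(2, Mul(11, Rational(-1, 10))) = Add(2, Rational(-11, 10)) = Rational(9, 10) ≈ 0.90000)
Function('a')(o, d) = 32 (Function('a')(o, d) = Mul(-4, Add(-1, -7)) = Mul(-4, -8) = 32)
Mul(192, Add(Function('a')(G, 5), Mul(-1, -164))) = Mul(192, Add(32, Mul(-1, -164))) = Mul(192, Add(32, 164)) = Mul(192, 196) = 37632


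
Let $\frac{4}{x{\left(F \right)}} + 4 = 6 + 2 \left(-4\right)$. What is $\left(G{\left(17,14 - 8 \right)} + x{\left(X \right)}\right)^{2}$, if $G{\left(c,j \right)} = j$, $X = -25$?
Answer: $\frac{256}{9} \approx 28.444$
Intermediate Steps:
$x{\left(F \right)} = - \frac{2}{3}$ ($x{\left(F \right)} = \frac{4}{-4 + \left(6 + 2 \left(-4\right)\right)} = \frac{4}{-4 + \left(6 - 8\right)} = \frac{4}{-4 - 2} = \frac{4}{-6} = 4 \left(- \frac{1}{6}\right) = - \frac{2}{3}$)
$\left(G{\left(17,14 - 8 \right)} + x{\left(X \right)}\right)^{2} = \left(\left(14 - 8\right) - \frac{2}{3}\right)^{2} = \left(6 - \frac{2}{3}\right)^{2} = \left(\frac{16}{3}\right)^{2} = \frac{256}{9}$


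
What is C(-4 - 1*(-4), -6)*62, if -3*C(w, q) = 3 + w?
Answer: -62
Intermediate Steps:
C(w, q) = -1 - w/3 (C(w, q) = -(3 + w)/3 = -1 - w/3)
C(-4 - 1*(-4), -6)*62 = (-1 - (-4 - 1*(-4))/3)*62 = (-1 - (-4 + 4)/3)*62 = (-1 - ⅓*0)*62 = (-1 + 0)*62 = -1*62 = -62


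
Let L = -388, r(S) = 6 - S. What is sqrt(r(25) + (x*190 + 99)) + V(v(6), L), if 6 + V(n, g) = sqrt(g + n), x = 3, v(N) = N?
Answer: -6 + 5*sqrt(26) + I*sqrt(382) ≈ 19.495 + 19.545*I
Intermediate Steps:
V(n, g) = -6 + sqrt(g + n)
sqrt(r(25) + (x*190 + 99)) + V(v(6), L) = sqrt((6 - 1*25) + (3*190 + 99)) + (-6 + sqrt(-388 + 6)) = sqrt((6 - 25) + (570 + 99)) + (-6 + sqrt(-382)) = sqrt(-19 + 669) + (-6 + I*sqrt(382)) = sqrt(650) + (-6 + I*sqrt(382)) = 5*sqrt(26) + (-6 + I*sqrt(382)) = -6 + 5*sqrt(26) + I*sqrt(382)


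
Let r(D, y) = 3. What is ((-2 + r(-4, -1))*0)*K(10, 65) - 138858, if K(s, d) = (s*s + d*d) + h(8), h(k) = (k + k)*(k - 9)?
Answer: -138858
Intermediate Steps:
h(k) = 2*k*(-9 + k) (h(k) = (2*k)*(-9 + k) = 2*k*(-9 + k))
K(s, d) = -16 + d**2 + s**2 (K(s, d) = (s*s + d*d) + 2*8*(-9 + 8) = (s**2 + d**2) + 2*8*(-1) = (d**2 + s**2) - 16 = -16 + d**2 + s**2)
((-2 + r(-4, -1))*0)*K(10, 65) - 138858 = ((-2 + 3)*0)*(-16 + 65**2 + 10**2) - 138858 = (1*0)*(-16 + 4225 + 100) - 138858 = 0*4309 - 138858 = 0 - 138858 = -138858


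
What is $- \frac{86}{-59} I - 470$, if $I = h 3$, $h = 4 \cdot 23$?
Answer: $- \frac{3994}{59} \approx -67.695$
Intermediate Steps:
$h = 92$
$I = 276$ ($I = 92 \cdot 3 = 276$)
$- \frac{86}{-59} I - 470 = - \frac{86}{-59} \cdot 276 - 470 = \left(-86\right) \left(- \frac{1}{59}\right) 276 - 470 = \frac{86}{59} \cdot 276 - 470 = \frac{23736}{59} - 470 = - \frac{3994}{59}$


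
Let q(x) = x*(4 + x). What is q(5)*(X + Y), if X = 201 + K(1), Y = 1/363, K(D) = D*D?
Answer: 1099905/121 ≈ 9090.1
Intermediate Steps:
K(D) = D**2
Y = 1/363 ≈ 0.0027548
X = 202 (X = 201 + 1**2 = 201 + 1 = 202)
q(5)*(X + Y) = (5*(4 + 5))*(202 + 1/363) = (5*9)*(73327/363) = 45*(73327/363) = 1099905/121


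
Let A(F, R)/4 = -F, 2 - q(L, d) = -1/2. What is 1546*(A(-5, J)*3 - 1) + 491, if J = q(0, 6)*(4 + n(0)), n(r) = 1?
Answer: 91705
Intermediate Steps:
q(L, d) = 5/2 (q(L, d) = 2 - (-1)/2 = 2 - 1*(-½) = 2 + ½ = 5/2)
J = 25/2 (J = 5*(4 + 1)/2 = (5/2)*5 = 25/2 ≈ 12.500)
A(F, R) = -4*F (A(F, R) = 4*(-F) = -4*F)
1546*(A(-5, J)*3 - 1) + 491 = 1546*(-4*(-5)*3 - 1) + 491 = 1546*(20*3 - 1) + 491 = 1546*(60 - 1) + 491 = 1546*59 + 491 = 91214 + 491 = 91705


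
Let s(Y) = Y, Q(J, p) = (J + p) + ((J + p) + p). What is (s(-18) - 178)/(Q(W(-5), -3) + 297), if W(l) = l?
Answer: -98/139 ≈ -0.70504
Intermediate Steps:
Q(J, p) = 2*J + 3*p (Q(J, p) = (J + p) + (J + 2*p) = 2*J + 3*p)
(s(-18) - 178)/(Q(W(-5), -3) + 297) = (-18 - 178)/((2*(-5) + 3*(-3)) + 297) = -196/((-10 - 9) + 297) = -196/(-19 + 297) = -196/278 = -196*1/278 = -98/139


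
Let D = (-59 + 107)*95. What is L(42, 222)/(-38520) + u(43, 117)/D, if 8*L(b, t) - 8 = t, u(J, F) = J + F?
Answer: 20107/585504 ≈ 0.034341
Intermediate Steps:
u(J, F) = F + J
L(b, t) = 1 + t/8
D = 4560 (D = 48*95 = 4560)
L(42, 222)/(-38520) + u(43, 117)/D = (1 + (⅛)*222)/(-38520) + (117 + 43)/4560 = (1 + 111/4)*(-1/38520) + 160*(1/4560) = (115/4)*(-1/38520) + 2/57 = -23/30816 + 2/57 = 20107/585504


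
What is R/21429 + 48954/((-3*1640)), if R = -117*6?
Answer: -475379/47620 ≈ -9.9828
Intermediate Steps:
R = -702
R/21429 + 48954/((-3*1640)) = -702/21429 + 48954/((-3*1640)) = -702*1/21429 + 48954/(-4920) = -78/2381 + 48954*(-1/4920) = -78/2381 - 199/20 = -475379/47620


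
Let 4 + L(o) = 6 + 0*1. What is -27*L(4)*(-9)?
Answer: 486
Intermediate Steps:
L(o) = 2 (L(o) = -4 + (6 + 0*1) = -4 + (6 + 0) = -4 + 6 = 2)
-27*L(4)*(-9) = -27*2*(-9) = -54*(-9) = 486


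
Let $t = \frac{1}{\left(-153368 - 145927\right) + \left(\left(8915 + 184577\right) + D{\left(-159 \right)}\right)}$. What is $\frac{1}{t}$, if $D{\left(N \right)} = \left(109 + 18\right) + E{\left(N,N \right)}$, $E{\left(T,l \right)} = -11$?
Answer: $-105687$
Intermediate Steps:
$D{\left(N \right)} = 116$ ($D{\left(N \right)} = \left(109 + 18\right) - 11 = 127 - 11 = 116$)
$t = - \frac{1}{105687}$ ($t = \frac{1}{\left(-153368 - 145927\right) + \left(\left(8915 + 184577\right) + 116\right)} = \frac{1}{-299295 + \left(193492 + 116\right)} = \frac{1}{-299295 + 193608} = \frac{1}{-105687} = - \frac{1}{105687} \approx -9.4619 \cdot 10^{-6}$)
$\frac{1}{t} = \frac{1}{- \frac{1}{105687}} = -105687$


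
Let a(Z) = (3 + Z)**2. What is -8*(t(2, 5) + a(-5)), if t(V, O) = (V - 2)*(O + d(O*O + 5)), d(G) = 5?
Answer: -32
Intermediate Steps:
t(V, O) = (-2 + V)*(5 + O) (t(V, O) = (V - 2)*(O + 5) = (-2 + V)*(5 + O))
-8*(t(2, 5) + a(-5)) = -8*((-10 - 2*5 + 5*2 + 5*2) + (3 - 5)**2) = -8*((-10 - 10 + 10 + 10) + (-2)**2) = -8*(0 + 4) = -8*4 = -32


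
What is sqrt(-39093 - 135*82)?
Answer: I*sqrt(50163) ≈ 223.97*I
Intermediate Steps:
sqrt(-39093 - 135*82) = sqrt(-39093 - 11070) = sqrt(-50163) = I*sqrt(50163)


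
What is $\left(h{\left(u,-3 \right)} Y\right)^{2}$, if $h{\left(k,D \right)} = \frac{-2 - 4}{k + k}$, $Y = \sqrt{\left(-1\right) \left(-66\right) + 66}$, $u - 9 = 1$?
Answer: $\frac{297}{25} \approx 11.88$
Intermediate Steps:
$u = 10$ ($u = 9 + 1 = 10$)
$Y = 2 \sqrt{33}$ ($Y = \sqrt{66 + 66} = \sqrt{132} = 2 \sqrt{33} \approx 11.489$)
$h{\left(k,D \right)} = - \frac{3}{k}$ ($h{\left(k,D \right)} = - \frac{6}{2 k} = - 6 \frac{1}{2 k} = - \frac{3}{k}$)
$\left(h{\left(u,-3 \right)} Y\right)^{2} = \left(- \frac{3}{10} \cdot 2 \sqrt{33}\right)^{2} = \left(\left(-3\right) \frac{1}{10} \cdot 2 \sqrt{33}\right)^{2} = \left(- \frac{3 \cdot 2 \sqrt{33}}{10}\right)^{2} = \left(- \frac{3 \sqrt{33}}{5}\right)^{2} = \frac{297}{25}$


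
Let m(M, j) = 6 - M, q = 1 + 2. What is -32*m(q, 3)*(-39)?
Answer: 3744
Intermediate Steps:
q = 3
-32*m(q, 3)*(-39) = -32*(6 - 1*3)*(-39) = -32*(6 - 3)*(-39) = -32*3*(-39) = -96*(-39) = 3744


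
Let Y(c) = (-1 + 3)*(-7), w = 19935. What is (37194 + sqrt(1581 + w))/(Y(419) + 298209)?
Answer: 37194/298195 + 2*sqrt(5379)/298195 ≈ 0.12522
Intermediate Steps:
Y(c) = -14 (Y(c) = 2*(-7) = -14)
(37194 + sqrt(1581 + w))/(Y(419) + 298209) = (37194 + sqrt(1581 + 19935))/(-14 + 298209) = (37194 + sqrt(21516))/298195 = (37194 + 2*sqrt(5379))*(1/298195) = 37194/298195 + 2*sqrt(5379)/298195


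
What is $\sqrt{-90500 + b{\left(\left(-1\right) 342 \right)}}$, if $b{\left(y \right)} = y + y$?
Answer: $4 i \sqrt{5699} \approx 301.97 i$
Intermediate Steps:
$b{\left(y \right)} = 2 y$
$\sqrt{-90500 + b{\left(\left(-1\right) 342 \right)}} = \sqrt{-90500 + 2 \left(\left(-1\right) 342\right)} = \sqrt{-90500 + 2 \left(-342\right)} = \sqrt{-90500 - 684} = \sqrt{-91184} = 4 i \sqrt{5699}$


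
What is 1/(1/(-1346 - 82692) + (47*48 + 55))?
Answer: 84038/194211817 ≈ 0.00043271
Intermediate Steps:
1/(1/(-1346 - 82692) + (47*48 + 55)) = 1/(1/(-84038) + (2256 + 55)) = 1/(-1/84038 + 2311) = 1/(194211817/84038) = 84038/194211817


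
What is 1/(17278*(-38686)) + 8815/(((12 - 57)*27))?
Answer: -1178418656447/162425260044 ≈ -7.2551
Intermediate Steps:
1/(17278*(-38686)) + 8815/(((12 - 57)*27)) = (1/17278)*(-1/38686) + 8815/((-45*27)) = -1/668416708 + 8815/(-1215) = -1/668416708 + 8815*(-1/1215) = -1/668416708 - 1763/243 = -1178418656447/162425260044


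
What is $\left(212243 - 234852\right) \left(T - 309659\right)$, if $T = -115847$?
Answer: $9620265154$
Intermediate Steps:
$\left(212243 - 234852\right) \left(T - 309659\right) = \left(212243 - 234852\right) \left(-115847 - 309659\right) = \left(-22609\right) \left(-425506\right) = 9620265154$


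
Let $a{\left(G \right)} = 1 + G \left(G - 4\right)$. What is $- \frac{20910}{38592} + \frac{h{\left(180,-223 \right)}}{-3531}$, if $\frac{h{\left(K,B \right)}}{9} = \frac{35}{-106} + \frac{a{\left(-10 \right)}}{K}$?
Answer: $- \frac{99027823}{182379360} \approx -0.54298$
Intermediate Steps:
$a{\left(G \right)} = 1 + G \left(-4 + G\right)$
$h{\left(K,B \right)} = - \frac{315}{106} + \frac{1269}{K}$ ($h{\left(K,B \right)} = 9 \left(\frac{35}{-106} + \frac{1 + \left(-10\right)^{2} - -40}{K}\right) = 9 \left(35 \left(- \frac{1}{106}\right) + \frac{1 + 100 + 40}{K}\right) = 9 \left(- \frac{35}{106} + \frac{141}{K}\right) = - \frac{315}{106} + \frac{1269}{K}$)
$- \frac{20910}{38592} + \frac{h{\left(180,-223 \right)}}{-3531} = - \frac{20910}{38592} + \frac{- \frac{315}{106} + \frac{1269}{180}}{-3531} = \left(-20910\right) \frac{1}{38592} + \left(- \frac{315}{106} + 1269 \cdot \frac{1}{180}\right) \left(- \frac{1}{3531}\right) = - \frac{3485}{6432} + \left(- \frac{315}{106} + \frac{141}{20}\right) \left(- \frac{1}{3531}\right) = - \frac{3485}{6432} + \frac{4323}{1060} \left(- \frac{1}{3531}\right) = - \frac{3485}{6432} - \frac{131}{113420} = - \frac{99027823}{182379360}$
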